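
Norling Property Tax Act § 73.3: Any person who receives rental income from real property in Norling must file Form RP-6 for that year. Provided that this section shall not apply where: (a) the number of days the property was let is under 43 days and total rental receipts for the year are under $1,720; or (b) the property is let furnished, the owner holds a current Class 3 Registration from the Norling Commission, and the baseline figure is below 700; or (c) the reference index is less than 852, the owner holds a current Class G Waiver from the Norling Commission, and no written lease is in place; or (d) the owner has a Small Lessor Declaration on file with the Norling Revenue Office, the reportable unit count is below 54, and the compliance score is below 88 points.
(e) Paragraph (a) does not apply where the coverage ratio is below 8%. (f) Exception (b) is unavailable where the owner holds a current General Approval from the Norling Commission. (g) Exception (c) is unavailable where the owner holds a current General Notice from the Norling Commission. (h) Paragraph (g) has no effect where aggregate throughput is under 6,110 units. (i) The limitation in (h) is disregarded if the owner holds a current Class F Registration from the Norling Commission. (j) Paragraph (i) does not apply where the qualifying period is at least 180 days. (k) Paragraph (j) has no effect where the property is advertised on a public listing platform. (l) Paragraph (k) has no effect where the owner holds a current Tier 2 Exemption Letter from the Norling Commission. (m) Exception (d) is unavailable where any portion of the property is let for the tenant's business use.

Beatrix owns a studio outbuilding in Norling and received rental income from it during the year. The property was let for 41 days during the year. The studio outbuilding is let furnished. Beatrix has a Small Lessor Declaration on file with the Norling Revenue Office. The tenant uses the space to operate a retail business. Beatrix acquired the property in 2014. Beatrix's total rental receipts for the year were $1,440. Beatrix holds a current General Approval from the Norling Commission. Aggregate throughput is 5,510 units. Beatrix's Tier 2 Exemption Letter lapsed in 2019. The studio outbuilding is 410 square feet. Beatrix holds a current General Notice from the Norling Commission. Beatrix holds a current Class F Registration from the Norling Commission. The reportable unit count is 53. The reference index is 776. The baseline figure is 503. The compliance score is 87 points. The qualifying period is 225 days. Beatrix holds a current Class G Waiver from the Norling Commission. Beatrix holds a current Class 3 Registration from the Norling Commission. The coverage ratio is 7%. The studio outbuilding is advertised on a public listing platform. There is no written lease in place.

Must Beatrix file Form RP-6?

Yes — Beatrix must file Form RP-6.

Exception (a)'s conditions are all satisfied: the number of days the property was let is 41 days, under the 43 days limit; total rental receipts for the year are $1,440, under the $1,720 limit. However, paragraph (e) must be considered: (e) operates against (a): the coverage ratio is 7%, below the 8% limit. (a) is therefore removed.
Exception (b): the property is let furnished; a current Class 3 Registration is held; the baseline figure is 503, below the 700 limit — every condition holds. But: (f) operates — a current General Approval is held. So (b) is unavailable.
Exception (c): the reference index is 776, less than the 852 limit; a current Class G Waiver is held; there is no written lease — every condition holds. However, paragraphs (g)–(l) must be considered: (g) applies — a current General Notice is held. (h) would limit (g) — aggregate throughput is 5,510 units, under the 6,110 units limit — but (i) sets (h) aside: (i) is triggered — a current Class F Registration is held. (j) operates (the qualifying period is 225 days, meeting the 180 days threshold), but is overridden by (k): (k) is engaged — the property is publicly advertised. (l) does not operate here (the Tier 2 Exemption Letter is not current), so (k) stands. (c) is therefore removed.
Exception (d): a Small Lessor Declaration is on file; the reportable unit count is 53, below the 54 limit; the compliance score is 87 points, below the 88 points limit — every condition holds. But: (m) is triggered — the space is let for business use. Exception (d) does not apply.
None of the exceptions is available; § 73.3 applies in full.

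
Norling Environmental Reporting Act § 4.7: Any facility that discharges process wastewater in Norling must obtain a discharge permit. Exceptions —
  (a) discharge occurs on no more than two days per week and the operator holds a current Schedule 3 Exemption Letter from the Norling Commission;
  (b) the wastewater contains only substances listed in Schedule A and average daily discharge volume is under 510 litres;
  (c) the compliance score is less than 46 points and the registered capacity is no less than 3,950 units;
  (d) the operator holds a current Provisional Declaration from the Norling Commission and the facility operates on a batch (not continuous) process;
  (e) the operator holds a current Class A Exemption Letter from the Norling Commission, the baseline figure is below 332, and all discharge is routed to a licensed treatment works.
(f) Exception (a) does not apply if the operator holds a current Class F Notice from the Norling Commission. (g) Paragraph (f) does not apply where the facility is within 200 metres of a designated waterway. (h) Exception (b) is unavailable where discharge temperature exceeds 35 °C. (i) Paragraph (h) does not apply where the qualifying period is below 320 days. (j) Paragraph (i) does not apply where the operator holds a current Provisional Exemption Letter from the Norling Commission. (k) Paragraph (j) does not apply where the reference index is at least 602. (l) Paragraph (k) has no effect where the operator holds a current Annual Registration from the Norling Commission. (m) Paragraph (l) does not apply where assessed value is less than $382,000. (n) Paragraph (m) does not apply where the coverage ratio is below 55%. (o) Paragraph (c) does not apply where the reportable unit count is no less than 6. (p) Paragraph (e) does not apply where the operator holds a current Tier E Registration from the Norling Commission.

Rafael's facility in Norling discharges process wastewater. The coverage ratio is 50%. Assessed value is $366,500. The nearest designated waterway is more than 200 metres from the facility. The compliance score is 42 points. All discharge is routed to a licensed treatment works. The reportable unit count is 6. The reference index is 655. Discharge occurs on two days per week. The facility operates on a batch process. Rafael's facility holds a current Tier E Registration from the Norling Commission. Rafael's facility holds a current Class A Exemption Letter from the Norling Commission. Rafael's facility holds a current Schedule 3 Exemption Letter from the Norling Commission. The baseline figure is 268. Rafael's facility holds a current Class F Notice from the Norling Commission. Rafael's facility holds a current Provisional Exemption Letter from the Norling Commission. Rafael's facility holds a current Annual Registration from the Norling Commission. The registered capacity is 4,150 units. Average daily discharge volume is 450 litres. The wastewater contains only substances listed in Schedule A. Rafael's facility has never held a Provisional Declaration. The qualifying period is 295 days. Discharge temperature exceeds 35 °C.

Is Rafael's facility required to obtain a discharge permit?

Yes — Rafael's facility must obtain a discharge permit.

All of (a)'s requirements are met (discharge occurs on no more than two days per week; a current Schedule 3 Exemption Letter is held). However, paragraphs (f)–(g) must be considered: (f) operates against (a): a current Class F Notice is held. (g), which would lift (f), is not triggered — the facility is more than 200 m from any designated waterway. (a) is therefore removed.
Exception (b): the wastewater is Schedule-A-only; average daily discharge volume is 450 litres, under the 510 litres limit — every condition holds. Turning to paragraphs (h)–(n): (h) applies — discharge temperature exceeds 35 °C. (i) would limit (h) — the qualifying period is 295 days, below the 320 days limit — but (j) sets (i) aside: (j) is triggered — a current Provisional Exemption Letter is held. (k) is engaged (the reference index is 655, meeting the 602 threshold), but yields to (l): (l) operates against (k): a current Annual Registration is held. (m) would limit (l) — assessed value is $366,500, less than the $382,000 limit — but (n) sets (m) aside: (n) applies — the coverage ratio is 50%, below the 55% limit. (b) is therefore removed.
All of (c)'s requirements are met (the compliance score is 42 points, less than the 46 points limit; the registered capacity is 4,150 units, meeting the 3,950 units threshold). However, paragraph (o) must be considered: (o) is triggered — the reportable unit count is 6, meeting the 6 threshold. (c) is therefore removed.
Exception (d) fails — no current Provisional Declaration is held.
Exception (e)'s conditions are all satisfied: a current Class A Exemption Letter is held; the baseline figure is 268, below the 332 limit; discharge is routed to a licensed treatment works. However, paragraph (p) must be considered: (p) is triggered — a current Tier E Registration is held. So (e) is unavailable.
No exception is made out. Rafael's facility falls within the general rule.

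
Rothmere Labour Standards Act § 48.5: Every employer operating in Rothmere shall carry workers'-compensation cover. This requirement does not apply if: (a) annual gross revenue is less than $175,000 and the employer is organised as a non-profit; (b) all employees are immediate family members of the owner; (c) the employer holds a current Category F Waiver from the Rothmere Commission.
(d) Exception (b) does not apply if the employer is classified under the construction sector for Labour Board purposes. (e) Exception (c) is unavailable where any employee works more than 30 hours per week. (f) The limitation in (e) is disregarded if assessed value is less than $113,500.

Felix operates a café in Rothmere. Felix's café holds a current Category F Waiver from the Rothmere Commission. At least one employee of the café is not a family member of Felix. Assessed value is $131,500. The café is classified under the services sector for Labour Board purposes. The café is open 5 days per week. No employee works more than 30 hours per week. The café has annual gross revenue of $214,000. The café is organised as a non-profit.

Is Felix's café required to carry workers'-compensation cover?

Exception (a) fails — annual gross revenue is $214,000, not less than $175,000.
Exception (b) does not apply: at least one employee is not a family member.
Exception (c) is satisfied on its face — a current Category F Waiver is held. As to paragraphs (e)–(f): (e), which would limit (c), does not operate here: no employee exceeds 30 hours/week. (c) remains available.

No — exception (c) applies; Felix's café is not required to carry workers'-compensation cover.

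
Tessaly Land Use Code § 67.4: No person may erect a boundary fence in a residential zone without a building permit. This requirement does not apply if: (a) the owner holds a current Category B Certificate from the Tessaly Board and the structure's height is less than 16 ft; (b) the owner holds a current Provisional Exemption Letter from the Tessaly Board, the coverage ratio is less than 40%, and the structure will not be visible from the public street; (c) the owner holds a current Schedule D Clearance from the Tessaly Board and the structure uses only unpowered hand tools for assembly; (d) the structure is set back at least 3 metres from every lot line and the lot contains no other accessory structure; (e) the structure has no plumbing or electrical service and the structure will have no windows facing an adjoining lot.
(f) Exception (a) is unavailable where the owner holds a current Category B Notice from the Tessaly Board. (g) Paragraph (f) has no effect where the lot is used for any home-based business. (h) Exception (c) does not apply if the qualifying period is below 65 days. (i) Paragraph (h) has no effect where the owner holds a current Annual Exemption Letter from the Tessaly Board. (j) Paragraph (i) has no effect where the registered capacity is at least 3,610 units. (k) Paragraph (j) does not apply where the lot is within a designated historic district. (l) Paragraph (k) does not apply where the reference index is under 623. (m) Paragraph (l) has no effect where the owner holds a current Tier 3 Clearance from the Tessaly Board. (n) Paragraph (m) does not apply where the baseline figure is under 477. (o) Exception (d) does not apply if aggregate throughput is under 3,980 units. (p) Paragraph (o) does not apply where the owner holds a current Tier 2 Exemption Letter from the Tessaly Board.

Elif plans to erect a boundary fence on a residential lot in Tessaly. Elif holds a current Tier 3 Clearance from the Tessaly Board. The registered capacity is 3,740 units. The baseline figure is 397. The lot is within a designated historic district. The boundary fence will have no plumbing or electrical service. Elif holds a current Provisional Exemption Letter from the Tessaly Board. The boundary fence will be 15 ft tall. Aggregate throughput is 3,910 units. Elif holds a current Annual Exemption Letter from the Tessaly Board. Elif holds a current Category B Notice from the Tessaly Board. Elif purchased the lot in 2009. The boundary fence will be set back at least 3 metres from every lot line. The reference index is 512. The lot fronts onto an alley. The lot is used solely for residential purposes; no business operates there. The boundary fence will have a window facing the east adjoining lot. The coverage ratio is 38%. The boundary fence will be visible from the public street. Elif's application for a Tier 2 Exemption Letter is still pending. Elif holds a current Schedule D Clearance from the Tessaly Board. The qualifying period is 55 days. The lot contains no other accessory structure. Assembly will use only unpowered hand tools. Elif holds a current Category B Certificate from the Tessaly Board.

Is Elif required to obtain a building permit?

Yes — Elif must obtain a building permit.

Exception (a)'s conditions are all satisfied: a current Category B Certificate is held; the structure's height is 15 ft, less than the 16 ft limit. However, paragraphs (f)–(g) must be considered: (f) is engaged — a current Category B Notice is held. (g) is inapplicable (the lot is solely residential), so (f) stands. Exception (a) does not apply.
Exception (b) requires that the structure will not be visible from the public street; but the structure will be visible from the street, so (b) is unavailable.
Exception (c)'s conditions are all satisfied: a current Schedule D Clearance is held; assembly uses only hand tools. However, paragraphs (h)–(n) must be considered: (h) operates against (c): the qualifying period is 55 days, below the 65 days limit. (i) would limit (h) — a current Annual Exemption Letter is held — but (j) sets (i) aside: (j) is engaged — the registered capacity is 3,740 units, meeting the 3,610 units threshold. (k) is engaged (the lot is in a historic district), but yields to (l): (l) operates against (k): the reference index is 512, under the 623 limit. (m) applies (a current Tier 3 Clearance is held), but is overridden by (n): (n) operates against (m): the baseline figure is 397, under the 477 limit. Exception (c) does not apply.
Exception (d)'s conditions are all satisfied: the setback is at least 3 m on every side; the lot has no other accessory structure. But: (o) is triggered — aggregate throughput is 3,910 units, under the 3,980 units limit. (p), which would lift (o), does not operate here — there is no Tier 2 Exemption Letter in force. So (d) is unavailable.
Exception (e) requires that the structure will have no windows facing an adjoining lot; but a window faces an adjoining lot, so (e) is unavailable.
None of the exceptions is available; § 67.4 applies in full.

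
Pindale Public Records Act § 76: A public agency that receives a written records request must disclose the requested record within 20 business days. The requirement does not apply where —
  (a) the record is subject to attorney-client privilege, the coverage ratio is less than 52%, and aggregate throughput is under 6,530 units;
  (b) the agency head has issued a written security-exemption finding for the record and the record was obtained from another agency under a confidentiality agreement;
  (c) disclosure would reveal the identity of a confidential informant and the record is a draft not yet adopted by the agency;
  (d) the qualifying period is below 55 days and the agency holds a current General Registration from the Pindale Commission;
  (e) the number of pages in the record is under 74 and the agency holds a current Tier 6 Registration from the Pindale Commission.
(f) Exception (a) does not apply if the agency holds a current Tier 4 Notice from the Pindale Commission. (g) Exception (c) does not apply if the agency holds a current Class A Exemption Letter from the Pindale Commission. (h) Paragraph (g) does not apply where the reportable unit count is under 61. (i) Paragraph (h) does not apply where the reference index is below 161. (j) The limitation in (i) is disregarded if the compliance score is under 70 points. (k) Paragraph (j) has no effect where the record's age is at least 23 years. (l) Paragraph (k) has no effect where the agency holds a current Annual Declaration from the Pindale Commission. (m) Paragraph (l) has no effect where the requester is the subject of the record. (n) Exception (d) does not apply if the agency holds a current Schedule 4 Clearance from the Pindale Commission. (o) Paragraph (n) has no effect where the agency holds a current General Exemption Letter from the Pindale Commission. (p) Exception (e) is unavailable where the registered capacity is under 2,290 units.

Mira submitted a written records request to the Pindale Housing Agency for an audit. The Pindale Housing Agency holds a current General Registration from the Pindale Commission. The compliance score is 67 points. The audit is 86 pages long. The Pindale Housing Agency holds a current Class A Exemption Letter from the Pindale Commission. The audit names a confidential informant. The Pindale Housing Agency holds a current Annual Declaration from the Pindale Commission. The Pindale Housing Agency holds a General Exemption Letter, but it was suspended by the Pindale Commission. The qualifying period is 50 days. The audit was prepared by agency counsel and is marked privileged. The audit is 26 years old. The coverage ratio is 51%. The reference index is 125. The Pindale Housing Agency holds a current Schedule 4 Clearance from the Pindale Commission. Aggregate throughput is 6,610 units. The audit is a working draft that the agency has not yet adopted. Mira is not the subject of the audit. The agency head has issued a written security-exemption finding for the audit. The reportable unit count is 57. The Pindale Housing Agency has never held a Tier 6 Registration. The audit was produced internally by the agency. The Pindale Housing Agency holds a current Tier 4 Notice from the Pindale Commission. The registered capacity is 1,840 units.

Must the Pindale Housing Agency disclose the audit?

No — exception (c) applies; the Pindale Housing Agency is not required to disclose the audit.

Exception (a) requires that aggregate throughput is under 6,530 units; but aggregate throughput is 6,610 units, not under 6,530 units, so (a) is unavailable.
Exception (b) requires that the record was obtained from another agency under a confidentiality agreement; but the audit was produced internally, so (b) is unavailable.
All of (c)'s requirements are met (the audit names a confidential informant; the audit is an unadopted draft). Applying paragraphs (g)–(m): (g) would limit (c) — a current Class A Exemption Letter is held — but (h) sets (g) aside: (h) is triggered — the reportable unit count is 57, under the 61 limit. (i) would limit (h) — the reference index is 125, below the 161 limit — but (j) sets (i) aside: (j) is engaged — the compliance score is 67 points, under the 70 points limit. (k) would limit (j) — the record's age is 26 years, meeting the 23 years threshold — but (l) sets (k) aside: (l) operates against (k): a current Annual Declaration is held. (m), which would lift (l), is not engaged — Mira is not the subject of the audit. (c) remains available.
All of (d)'s requirements are met (the qualifying period is 50 days, below the 55 days limit; a current General Registration is held). However, paragraphs (n)–(o) must be considered: (n) is engaged — a current Schedule 4 Clearance is held. (o) is inapplicable (no current General Exemption Letter is held), so (n) stands. So (d) is unavailable.
Exception (e) fails — the number of pages in the record is 86, not under 74.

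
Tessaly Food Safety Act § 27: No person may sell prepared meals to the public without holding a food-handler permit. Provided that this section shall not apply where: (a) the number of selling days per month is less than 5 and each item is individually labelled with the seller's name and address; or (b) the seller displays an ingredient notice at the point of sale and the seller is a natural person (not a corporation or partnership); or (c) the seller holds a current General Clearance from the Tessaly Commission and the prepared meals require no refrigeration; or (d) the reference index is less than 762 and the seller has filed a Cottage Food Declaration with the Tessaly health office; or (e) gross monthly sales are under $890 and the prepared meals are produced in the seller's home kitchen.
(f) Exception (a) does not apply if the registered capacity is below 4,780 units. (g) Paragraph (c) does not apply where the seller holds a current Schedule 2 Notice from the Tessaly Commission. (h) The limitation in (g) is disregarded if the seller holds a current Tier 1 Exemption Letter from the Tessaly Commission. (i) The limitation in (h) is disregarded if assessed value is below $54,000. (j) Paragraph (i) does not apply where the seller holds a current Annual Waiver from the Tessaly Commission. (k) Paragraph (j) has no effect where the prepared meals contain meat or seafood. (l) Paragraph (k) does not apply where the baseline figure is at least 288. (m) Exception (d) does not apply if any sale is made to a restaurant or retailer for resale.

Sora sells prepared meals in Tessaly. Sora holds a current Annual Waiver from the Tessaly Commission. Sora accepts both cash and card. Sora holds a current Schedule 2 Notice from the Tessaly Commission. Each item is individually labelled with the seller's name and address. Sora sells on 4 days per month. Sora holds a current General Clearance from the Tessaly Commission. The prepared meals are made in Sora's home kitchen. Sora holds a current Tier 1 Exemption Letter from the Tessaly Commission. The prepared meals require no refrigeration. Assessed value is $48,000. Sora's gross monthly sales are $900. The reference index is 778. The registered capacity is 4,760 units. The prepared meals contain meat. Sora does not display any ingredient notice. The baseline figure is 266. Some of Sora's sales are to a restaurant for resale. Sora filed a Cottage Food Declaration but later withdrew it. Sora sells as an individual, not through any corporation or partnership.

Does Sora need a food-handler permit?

Exception (a) is satisfied on its face — the number of selling days per month is 4, less than the 5 limit; items are individually labelled. Turning to paragraph (f): (f) applies — the registered capacity is 4,760 units, below the 4,780 units limit. Exception (a) does not apply.
Exception (b) does not apply: no ingredient notice is displayed.
Exception (c) is satisfied on its face — a current General Clearance is held; the prepared meals are shelf-stable. Turning to paragraphs (g)–(l): (g) applies — a current Schedule 2 Notice is held. (h) operates (a current Tier 1 Exemption Letter is held), but is itself disapplied by (i): (i) is engaged — assessed value is $48,000, below the $54,000 limit. (j) operates (a current Annual Waiver is held), but is displaced by (k): (k) applies — the prepared meals contain meat. (l), which would lift (k), does not operate here — the baseline figure is 266, short of 288. Exception (c) does not apply.
Exception (d) does not apply: the reference index is 778, not less than 762.
Exception (e) fails — gross monthly sales are $900, not under $890.
No exception displaces § 27.

Yes — Sora must hold a food-handler permit.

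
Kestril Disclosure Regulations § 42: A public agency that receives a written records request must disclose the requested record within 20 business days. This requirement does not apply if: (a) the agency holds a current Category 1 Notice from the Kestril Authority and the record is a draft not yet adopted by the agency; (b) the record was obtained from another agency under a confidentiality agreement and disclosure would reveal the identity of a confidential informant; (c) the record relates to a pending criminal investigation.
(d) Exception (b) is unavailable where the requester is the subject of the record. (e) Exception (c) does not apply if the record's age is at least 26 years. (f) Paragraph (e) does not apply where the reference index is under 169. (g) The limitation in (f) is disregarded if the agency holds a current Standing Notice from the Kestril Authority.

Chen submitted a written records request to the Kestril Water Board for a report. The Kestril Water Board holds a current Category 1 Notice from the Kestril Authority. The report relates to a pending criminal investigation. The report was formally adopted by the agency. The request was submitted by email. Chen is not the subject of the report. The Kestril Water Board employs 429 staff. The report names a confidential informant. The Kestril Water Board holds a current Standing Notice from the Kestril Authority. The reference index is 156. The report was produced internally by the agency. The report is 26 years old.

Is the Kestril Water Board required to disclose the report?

Yes — the Kestril Water Board must disclose the report.

Exception (a) requires that the record is a draft not yet adopted by the agency; but the report has been formally adopted, so (a) is unavailable.
Exception (b) requires that the record was obtained from another agency under a confidentiality agreement; but the report was produced internally, so (b) is unavailable.
Exception (c): the report relates to a pending investigation — every condition holds. But: (e) operates — the record's age is 26 years, meeting the 26 years threshold. (f) applies (the reference index is 156, under the 169 limit), but yields to (g): (g) operates against (f): a current Standing Notice is held. Exception (c) does not apply.
Every exception is unavailable, so the rule governs.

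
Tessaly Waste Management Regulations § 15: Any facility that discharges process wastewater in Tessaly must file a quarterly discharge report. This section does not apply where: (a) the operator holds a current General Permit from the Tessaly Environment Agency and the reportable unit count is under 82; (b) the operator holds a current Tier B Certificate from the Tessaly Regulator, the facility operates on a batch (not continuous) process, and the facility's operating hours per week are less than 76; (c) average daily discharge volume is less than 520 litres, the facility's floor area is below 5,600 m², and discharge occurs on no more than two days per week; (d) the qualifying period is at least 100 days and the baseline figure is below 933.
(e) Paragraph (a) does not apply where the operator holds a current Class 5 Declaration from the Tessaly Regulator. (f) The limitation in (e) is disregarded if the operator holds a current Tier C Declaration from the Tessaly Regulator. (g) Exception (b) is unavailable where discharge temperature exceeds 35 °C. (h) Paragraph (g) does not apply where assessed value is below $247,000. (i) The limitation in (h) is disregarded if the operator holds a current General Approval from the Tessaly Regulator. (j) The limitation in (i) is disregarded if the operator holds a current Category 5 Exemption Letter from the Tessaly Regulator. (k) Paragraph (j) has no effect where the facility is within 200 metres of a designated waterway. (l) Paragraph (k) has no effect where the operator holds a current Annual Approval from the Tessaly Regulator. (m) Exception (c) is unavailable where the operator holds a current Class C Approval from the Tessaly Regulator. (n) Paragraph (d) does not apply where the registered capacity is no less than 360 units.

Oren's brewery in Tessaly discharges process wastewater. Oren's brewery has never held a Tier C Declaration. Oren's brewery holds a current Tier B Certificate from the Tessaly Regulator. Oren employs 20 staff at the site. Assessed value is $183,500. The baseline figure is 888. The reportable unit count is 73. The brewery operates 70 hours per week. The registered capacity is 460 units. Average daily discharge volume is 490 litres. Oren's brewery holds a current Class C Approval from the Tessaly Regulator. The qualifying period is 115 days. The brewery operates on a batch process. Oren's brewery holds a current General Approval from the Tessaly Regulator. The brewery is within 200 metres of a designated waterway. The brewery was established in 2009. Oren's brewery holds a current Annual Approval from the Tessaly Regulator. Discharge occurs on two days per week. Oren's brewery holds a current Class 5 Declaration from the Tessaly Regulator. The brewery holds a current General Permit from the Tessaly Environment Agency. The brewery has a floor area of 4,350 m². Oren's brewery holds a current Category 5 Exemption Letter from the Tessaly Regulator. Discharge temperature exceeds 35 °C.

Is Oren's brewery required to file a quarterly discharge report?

Exception (a) is satisfied on its face — a current General Permit is held; the reportable unit count is 73, under the 82 limit. Turning to paragraphs (e)–(f): (e) operates — a current Class 5 Declaration is held. (f) is not engaged (there is no Tier C Declaration in force), so (e) stands. So (a) is unavailable.
Exception (b) is satisfied on its face — a current Tier B Certificate is held; the facility operates on a batch process; the facility's operating hours per week are 70, less than the 76 limit. Under paragraphs (g)–(l): (g) applies (discharge temperature exceeds 35 °C), but is displaced by (h): (h) applies — assessed value is $183,500, below the $247,000 limit. (i) is engaged (a current General Approval is held), but is displaced by (j): (j) operates against (i): a current Category 5 Exemption Letter is held. (k) would limit (j) — the brewery is within 200 m of a designated waterway — but (l) sets (k) aside: (l) is engaged — a current Annual Approval is held. (b) remains available.
Exception (c)'s conditions are all satisfied: average daily discharge volume is 490 litres, less than the 520 litres limit; the facility's floor area is 4,350 m², below the 5,600 m² limit; discharge occurs on no more than two days per week. But: (m) operates against (c): a current Class C Approval is held. Exception (c) does not apply.
Exception (d): the qualifying period is 115 days, meeting the 100 days threshold; the baseline figure is 888, below the 933 limit — every condition holds. Turning to paragraph (n): (n) operates — the registered capacity is 460 units, meeting the 360 units threshold. Exception (d) does not apply.

No — exception (b) applies; Oren's brewery is not required to file a quarterly discharge report.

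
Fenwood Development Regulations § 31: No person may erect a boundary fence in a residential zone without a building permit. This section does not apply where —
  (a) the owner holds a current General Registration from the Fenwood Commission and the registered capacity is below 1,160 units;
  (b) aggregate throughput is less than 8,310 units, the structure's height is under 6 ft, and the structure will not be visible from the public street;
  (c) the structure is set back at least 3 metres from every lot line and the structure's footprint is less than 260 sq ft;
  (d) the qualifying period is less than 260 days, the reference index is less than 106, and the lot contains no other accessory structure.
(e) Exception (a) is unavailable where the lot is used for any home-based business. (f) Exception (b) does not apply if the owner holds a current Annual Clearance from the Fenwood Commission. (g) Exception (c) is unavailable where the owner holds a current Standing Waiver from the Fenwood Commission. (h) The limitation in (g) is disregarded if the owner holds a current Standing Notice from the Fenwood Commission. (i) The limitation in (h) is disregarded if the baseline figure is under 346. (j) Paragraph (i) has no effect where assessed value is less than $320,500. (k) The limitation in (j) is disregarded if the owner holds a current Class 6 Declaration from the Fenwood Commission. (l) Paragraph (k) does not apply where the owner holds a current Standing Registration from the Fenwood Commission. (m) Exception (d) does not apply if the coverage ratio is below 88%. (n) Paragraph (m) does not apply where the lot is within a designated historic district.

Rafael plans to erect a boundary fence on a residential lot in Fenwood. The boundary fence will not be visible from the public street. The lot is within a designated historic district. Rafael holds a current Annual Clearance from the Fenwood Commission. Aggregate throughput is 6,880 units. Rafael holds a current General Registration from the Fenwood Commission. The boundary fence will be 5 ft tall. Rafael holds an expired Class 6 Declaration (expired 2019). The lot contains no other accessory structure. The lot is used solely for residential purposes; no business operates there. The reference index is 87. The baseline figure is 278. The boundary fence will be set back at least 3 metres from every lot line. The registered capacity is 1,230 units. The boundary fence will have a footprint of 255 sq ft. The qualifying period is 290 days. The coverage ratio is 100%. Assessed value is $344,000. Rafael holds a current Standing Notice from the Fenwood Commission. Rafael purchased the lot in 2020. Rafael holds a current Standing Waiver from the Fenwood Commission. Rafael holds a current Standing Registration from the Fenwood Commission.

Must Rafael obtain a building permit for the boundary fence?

Yes — Rafael must obtain a building permit.

Exception (a) requires that the registered capacity is below 1,160 units; but the registered capacity is 1,230 units, not below 1,160 units, so (a) is unavailable.
Exception (b): aggregate throughput is 6,880 units, less than the 8,310 units limit; the structure's height is 5 ft, under the 6 ft limit; the structure will not be visible from the street — every condition holds. But applying paragraph (f): (f) is triggered — a current Annual Clearance is held. Exception (b) does not apply.
Exception (c) is satisfied on its face — the setback is at least 3 m on every side; the structure's footprint is 255 sq ft, less than the 260 sq ft limit. But: (g) operates against (c): a current Standing Waiver is held. (h) would limit (g) — a current Standing Notice is held — but (i) sets (h) aside: (i) operates against (h): the baseline figure is 278, under the 346 limit. (j), which would lift (i), does not operate here — assessed value is $344,000, not less than $320,500. (c) is therefore removed.
Exception (d) requires that the qualifying period is less than 260 days; but the qualifying period is 290 days, not less than 260 days, so (d) is unavailable.
No exception applies. The general rule governs.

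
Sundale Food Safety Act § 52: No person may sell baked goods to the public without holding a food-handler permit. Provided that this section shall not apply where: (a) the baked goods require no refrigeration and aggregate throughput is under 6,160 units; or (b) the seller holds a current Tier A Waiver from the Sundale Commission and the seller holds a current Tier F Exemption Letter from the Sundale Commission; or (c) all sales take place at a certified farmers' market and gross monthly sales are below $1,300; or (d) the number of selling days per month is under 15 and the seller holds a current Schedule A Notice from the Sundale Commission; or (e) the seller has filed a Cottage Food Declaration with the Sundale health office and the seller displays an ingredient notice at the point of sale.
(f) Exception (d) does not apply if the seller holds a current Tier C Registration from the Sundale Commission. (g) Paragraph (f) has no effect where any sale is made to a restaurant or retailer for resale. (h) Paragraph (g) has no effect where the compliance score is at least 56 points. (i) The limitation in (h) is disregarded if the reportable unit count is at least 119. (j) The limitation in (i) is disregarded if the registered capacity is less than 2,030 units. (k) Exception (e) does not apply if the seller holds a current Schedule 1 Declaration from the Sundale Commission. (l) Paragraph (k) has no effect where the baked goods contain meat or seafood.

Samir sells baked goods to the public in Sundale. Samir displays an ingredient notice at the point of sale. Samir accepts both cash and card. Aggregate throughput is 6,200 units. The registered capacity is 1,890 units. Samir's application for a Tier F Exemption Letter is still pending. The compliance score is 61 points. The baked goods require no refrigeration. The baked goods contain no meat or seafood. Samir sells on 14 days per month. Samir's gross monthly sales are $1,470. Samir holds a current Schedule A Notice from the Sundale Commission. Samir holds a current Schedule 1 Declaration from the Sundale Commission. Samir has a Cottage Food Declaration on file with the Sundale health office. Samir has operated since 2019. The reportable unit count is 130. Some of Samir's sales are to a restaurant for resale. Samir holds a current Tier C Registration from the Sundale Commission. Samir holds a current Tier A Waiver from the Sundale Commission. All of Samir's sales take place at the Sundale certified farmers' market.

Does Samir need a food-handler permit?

Yes — Samir must hold a food-handler permit.

Exception (a) requires that aggregate throughput is under 6,160 units; but aggregate throughput is 6,200 units, not under 6,160 units, so (a) is unavailable.
Exception (b) requires that the seller holds a current Tier F Exemption Letter from the Sundale Commission; but the Tier F Exemption Letter is not current, so (b) is unavailable.
Exception (c) requires that gross monthly sales are below $1,300; but gross monthly sales are $1,470, not below $1,300, so (c) is unavailable.
Exception (d): the number of selling days per month is 14, under the 15 limit; a current Schedule A Notice is held — every condition holds. But applying paragraphs (f)–(j): (f) operates — a current Tier C Registration is held. (g) operates (some sales are to a restaurant for resale), but is displaced by (h): (h) applies — the compliance score is 61 points, meeting the 56 points threshold. (i) applies (the reportable unit count is 130, meeting the 119 threshold), but is displaced by (j): (j) operates against (i): the registered capacity is 1,890 units, less than the 2,030 units limit. Exception (d) does not apply.
All of (e)'s requirements are met (a Cottage Food Declaration is on file; an ingredient notice is displayed). However, paragraphs (k)–(l) must be considered: (k) operates against (e): a current Schedule 1 Declaration is held. (l) does not operate here (the baked goods contain no meat or seafood), so (k) stands. So (e) is unavailable.
No exception displaces § 52.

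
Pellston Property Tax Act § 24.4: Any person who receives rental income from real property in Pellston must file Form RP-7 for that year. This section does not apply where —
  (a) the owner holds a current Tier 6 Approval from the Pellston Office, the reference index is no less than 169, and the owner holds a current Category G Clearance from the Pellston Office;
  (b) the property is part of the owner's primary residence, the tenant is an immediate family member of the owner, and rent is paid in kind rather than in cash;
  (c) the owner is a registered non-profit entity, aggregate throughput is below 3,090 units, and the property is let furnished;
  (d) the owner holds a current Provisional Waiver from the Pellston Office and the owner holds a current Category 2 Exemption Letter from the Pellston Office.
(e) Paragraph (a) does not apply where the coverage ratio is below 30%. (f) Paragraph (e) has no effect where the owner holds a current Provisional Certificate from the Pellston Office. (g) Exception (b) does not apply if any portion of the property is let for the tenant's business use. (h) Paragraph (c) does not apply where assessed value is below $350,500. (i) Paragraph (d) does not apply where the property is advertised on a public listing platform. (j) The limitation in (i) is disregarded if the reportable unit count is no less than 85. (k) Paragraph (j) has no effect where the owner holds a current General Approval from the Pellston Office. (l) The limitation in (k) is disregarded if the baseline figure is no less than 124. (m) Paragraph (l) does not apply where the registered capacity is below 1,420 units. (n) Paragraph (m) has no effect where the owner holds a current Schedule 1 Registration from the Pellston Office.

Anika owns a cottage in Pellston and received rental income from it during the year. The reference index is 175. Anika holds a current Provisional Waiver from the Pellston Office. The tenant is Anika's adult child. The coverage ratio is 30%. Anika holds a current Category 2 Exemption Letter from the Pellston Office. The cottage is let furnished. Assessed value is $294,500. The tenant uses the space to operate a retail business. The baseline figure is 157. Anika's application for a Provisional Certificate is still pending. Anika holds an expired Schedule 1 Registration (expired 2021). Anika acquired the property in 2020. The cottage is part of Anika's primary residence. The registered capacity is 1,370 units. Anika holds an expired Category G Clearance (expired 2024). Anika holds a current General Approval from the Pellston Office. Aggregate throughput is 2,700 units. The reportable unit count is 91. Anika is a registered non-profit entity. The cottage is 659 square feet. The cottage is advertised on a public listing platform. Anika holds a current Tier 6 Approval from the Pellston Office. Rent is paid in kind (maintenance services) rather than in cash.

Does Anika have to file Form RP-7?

Exception (a) fails — there is no Category G Clearance in force.
Exception (b) is satisfied on its face — the cottage is part of the primary residence; the tenant is an immediate family member; rent is paid in kind. However, paragraph (g) must be considered: (g) operates against (b): the space is let for business use. So (b) is unavailable.
All of (c)'s requirements are met (Anika is a registered non-profit; aggregate throughput is 2,700 units, below the 3,090 units limit; the property is let furnished). However, paragraph (h) must be considered: (h) operates against (c): assessed value is $294,500, below the $350,500 limit. Exception (c) does not apply.
All of (d)'s requirements are met (a current Provisional Waiver is held; a current Category 2 Exemption Letter is held). However, paragraphs (i)–(n) must be considered: (i) operates against (d): the property is publicly advertised. (j) would limit (i) — the reportable unit count is 91, meeting the 85 threshold — but (k) sets (j) aside: (k) operates against (j): a current General Approval is held. (l) would limit (k) — the baseline figure is 157, meeting the 124 threshold — but (m) sets (l) aside: (m) operates — the registered capacity is 1,370 units, below the 1,420 units limit. (n), which would lift (m), is inapplicable — there is no Schedule 1 Registration in force. Exception (d) does not apply.
No exception is made out. Anika falls within the general rule.

Yes — Anika must file Form RP-7.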